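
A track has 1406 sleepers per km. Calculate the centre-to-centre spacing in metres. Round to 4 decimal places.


Spacing = 1000 m / number of sleepers
Spacing = 1000 / 1406
Spacing = 0.7112 m

0.7112


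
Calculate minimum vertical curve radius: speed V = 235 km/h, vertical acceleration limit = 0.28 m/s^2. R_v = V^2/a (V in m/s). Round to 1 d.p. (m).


Convert speed: V = 235 / 3.6 = 65.2778 m/s
V^2 = 4261.1883 m^2/s^2
R_v = 4261.1883 / 0.28
R_v = 15218.5 m

15218.5


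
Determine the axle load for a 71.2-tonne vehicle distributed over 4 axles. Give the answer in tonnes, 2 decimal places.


Load per axle = total weight / number of axles
Load = 71.2 / 4
Load = 17.80 tonnes

17.80


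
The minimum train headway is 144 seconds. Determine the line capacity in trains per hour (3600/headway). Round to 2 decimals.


Capacity = 3600 / headway
Capacity = 3600 / 144
Capacity = 25.00 trains/hour

25.00


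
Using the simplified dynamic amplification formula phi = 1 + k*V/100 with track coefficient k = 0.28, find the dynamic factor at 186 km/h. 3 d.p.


phi = 1 + k * V / 100
phi = 1 + 0.28 * 186 / 100
phi = 1 + 0.5208
phi = 1.521

1.521


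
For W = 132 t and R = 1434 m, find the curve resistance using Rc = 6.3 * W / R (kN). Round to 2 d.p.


Rc = 6.3 * W / R
Rc = 6.3 * 132 / 1434
Rc = 831.6 / 1434
Rc = 0.58 kN

0.58


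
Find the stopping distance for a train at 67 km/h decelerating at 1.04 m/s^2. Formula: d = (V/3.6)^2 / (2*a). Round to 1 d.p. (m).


Convert speed: V = 67 / 3.6 = 18.6111 m/s
V^2 = 346.3735
d = 346.3735 / (2 * 1.04)
d = 346.3735 / 2.08
d = 166.5 m

166.5


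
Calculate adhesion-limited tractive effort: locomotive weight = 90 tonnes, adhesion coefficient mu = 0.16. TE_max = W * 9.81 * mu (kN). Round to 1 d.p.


TE_max = W * g * mu
TE_max = 90 * 9.81 * 0.16
TE_max = 882.9 * 0.16
TE_max = 141.3 kN

141.3


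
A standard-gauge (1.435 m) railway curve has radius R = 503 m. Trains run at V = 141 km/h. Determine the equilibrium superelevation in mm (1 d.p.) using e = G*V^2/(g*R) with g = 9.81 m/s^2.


Convert speed: V = 141 / 3.6 = 39.1667 m/s
Apply formula: e = 1.435 * 39.1667^2 / (9.81 * 503)
e = 1.435 * 1534.0278 / 4934.43
e = 0.446116 m = 446.1 mm

446.1


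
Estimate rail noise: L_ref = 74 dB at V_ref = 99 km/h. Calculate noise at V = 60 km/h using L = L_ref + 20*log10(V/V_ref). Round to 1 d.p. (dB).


V/V_ref = 60 / 99 = 0.606061
log10(0.606061) = -0.217484
20 * -0.217484 = -4.3497
L = 74 + -4.3497 = 69.7 dB

69.7


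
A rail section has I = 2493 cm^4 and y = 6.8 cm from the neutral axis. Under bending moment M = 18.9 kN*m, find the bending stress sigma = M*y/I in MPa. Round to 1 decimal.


Convert units:
M = 18.9 kN*m = 18900000 N*mm
y = 6.8 cm = 68 mm
I = 2493 cm^4 = 24930000 mm^4
sigma = 18900000 * 68 / 24930000
sigma = 51.6 MPa

51.6


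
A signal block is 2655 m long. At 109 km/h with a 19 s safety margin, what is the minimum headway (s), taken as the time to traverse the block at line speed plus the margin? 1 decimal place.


V = 109 / 3.6 = 30.2778 m/s
Block traversal time = 2655 / 30.2778 = 87.6881 s
Headway = 87.6881 + 19
Headway = 106.7 s

106.7


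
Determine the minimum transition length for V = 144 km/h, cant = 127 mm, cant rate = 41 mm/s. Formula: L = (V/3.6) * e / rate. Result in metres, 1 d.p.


Convert speed: V = 144 / 3.6 = 40.0 m/s
L = 40.0 * 127 / 41
L = 5080.0 / 41
L = 123.9 m

123.9


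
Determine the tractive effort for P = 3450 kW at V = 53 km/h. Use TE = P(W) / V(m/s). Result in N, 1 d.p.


Convert: P = 3450 kW = 3450000 W
V = 53 / 3.6 = 14.7222 m/s
TE = 3450000 / 14.7222
TE = 234339.6 N

234339.6


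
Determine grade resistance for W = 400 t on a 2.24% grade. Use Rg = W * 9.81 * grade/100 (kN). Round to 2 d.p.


Rg = W * 9.81 * grade / 100
Rg = 400 * 9.81 * 2.24 / 100
Rg = 3924.0 * 0.0224
Rg = 87.90 kN

87.90


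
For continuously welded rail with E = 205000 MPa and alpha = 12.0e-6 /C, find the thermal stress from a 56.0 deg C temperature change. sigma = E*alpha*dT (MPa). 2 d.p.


sigma = E * alpha * dT
sigma = 205000 * 12.0e-6 * 56.0
sigma = 2.46 * 56.0
sigma = 137.76 MPa

137.76


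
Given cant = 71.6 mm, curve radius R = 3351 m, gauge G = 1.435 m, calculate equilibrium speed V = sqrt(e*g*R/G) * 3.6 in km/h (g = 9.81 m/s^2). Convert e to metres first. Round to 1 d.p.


Convert cant: e = 71.6 mm = 0.0716 m
V_ms = sqrt(0.0716 * 9.81 * 3351 / 1.435)
V_ms = sqrt(1640.229266) = 40.4997 m/s
V = 40.4997 * 3.6 = 145.8 km/h

145.8


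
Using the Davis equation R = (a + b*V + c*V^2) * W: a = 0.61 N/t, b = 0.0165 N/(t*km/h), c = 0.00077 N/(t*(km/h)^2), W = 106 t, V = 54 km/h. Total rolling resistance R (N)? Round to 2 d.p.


b*V = 0.0165 * 54 = 0.891
c*V^2 = 0.00077 * 2916 = 2.24532
R_per_t = 0.61 + 0.891 + 2.24532 = 3.74632 N/t
R_total = 3.74632 * 106 = 397.11 N

397.11


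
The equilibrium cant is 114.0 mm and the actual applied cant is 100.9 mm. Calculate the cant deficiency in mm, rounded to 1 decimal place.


Cant deficiency = equilibrium cant - actual cant
CD = 114.0 - 100.9
CD = 13.1 mm

13.1


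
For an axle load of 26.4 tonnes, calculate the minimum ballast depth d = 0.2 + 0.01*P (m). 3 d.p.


d = 0.2 + 0.01 * 26.4
d = 0.2 + 0.264
d = 0.464 m

0.464


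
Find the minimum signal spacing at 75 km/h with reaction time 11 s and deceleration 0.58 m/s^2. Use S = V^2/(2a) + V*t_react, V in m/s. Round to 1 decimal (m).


V = 75 / 3.6 = 20.8333 m/s
Braking distance = 20.8333^2 / (2*0.58) = 374.1619 m
Sighting distance = 20.8333 * 11 = 229.1667 m
S = 374.1619 + 229.1667 = 603.3 m

603.3


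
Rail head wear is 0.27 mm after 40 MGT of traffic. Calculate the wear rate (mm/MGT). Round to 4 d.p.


Wear rate = total wear / cumulative tonnage
Rate = 0.27 / 40
Rate = 0.0068 mm/MGT

0.0068


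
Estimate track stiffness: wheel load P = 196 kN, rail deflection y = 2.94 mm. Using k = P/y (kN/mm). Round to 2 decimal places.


Track stiffness k = P / y
k = 196 / 2.94
k = 66.67 kN/mm

66.67


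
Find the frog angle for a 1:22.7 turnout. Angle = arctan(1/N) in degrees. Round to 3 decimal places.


1/N = 1/22.7 = 0.044053
angle = arctan(0.044053) = 0.044024 rad
angle = 0.044024 * 180/pi = 2.522 degrees

2.522


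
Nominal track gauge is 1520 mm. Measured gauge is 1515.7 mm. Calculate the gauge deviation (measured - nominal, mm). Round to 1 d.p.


Deviation = measured - nominal
Deviation = 1515.7 - 1520
Deviation = -4.3 mm

-4.3


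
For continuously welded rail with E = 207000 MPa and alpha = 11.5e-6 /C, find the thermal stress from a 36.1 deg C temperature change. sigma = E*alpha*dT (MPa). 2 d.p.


sigma = E * alpha * dT
sigma = 207000 * 11.5e-6 * 36.1
sigma = 2.3805 * 36.1
sigma = 85.94 MPa

85.94


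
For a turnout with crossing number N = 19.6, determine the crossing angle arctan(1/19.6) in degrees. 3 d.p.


1/N = 1/19.6 = 0.05102
angle = arctan(0.05102) = 0.050976 rad
angle = 0.050976 * 180/pi = 2.921 degrees

2.921


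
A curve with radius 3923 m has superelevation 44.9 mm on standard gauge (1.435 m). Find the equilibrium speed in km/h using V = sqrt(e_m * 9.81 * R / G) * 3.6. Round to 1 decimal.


Convert cant: e = 44.9 mm = 0.0449 m
V_ms = sqrt(0.0449 * 9.81 * 3923 / 1.435)
V_ms = sqrt(1204.153231) = 34.7009 m/s
V = 34.7009 * 3.6 = 124.9 km/h

124.9


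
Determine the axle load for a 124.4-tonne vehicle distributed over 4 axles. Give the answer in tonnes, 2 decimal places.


Load per axle = total weight / number of axles
Load = 124.4 / 4
Load = 31.10 tonnes

31.10


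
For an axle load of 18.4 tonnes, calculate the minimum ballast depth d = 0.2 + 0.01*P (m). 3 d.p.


d = 0.2 + 0.01 * 18.4
d = 0.2 + 0.184
d = 0.384 m

0.384


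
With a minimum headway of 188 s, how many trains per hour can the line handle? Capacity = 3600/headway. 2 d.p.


Capacity = 3600 / headway
Capacity = 3600 / 188
Capacity = 19.15 trains/hour

19.15


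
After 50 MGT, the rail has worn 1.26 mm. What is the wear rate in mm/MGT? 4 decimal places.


Wear rate = total wear / cumulative tonnage
Rate = 1.26 / 50
Rate = 0.0252 mm/MGT

0.0252


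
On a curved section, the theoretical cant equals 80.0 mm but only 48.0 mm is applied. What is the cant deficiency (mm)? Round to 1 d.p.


Cant deficiency = equilibrium cant - actual cant
CD = 80.0 - 48.0
CD = 32.0 mm

32.0


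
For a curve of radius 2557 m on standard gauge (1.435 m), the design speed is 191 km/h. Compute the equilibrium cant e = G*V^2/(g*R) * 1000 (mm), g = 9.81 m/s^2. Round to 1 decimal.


Convert speed: V = 191 / 3.6 = 53.0556 m/s
Apply formula: e = 1.435 * 53.0556^2 / (9.81 * 2557)
e = 1.435 * 2814.892 / 25084.17
e = 0.161033 m = 161.0 mm

161.0


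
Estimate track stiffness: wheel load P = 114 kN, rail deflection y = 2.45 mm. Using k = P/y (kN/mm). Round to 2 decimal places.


Track stiffness k = P / y
k = 114 / 2.45
k = 46.53 kN/mm

46.53


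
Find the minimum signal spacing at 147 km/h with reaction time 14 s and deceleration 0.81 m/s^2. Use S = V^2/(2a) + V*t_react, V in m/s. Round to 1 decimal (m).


V = 147 / 3.6 = 40.8333 m/s
Braking distance = 40.8333^2 / (2*0.81) = 1029.2353 m
Sighting distance = 40.8333 * 14 = 571.6667 m
S = 1029.2353 + 571.6667 = 1600.9 m

1600.9


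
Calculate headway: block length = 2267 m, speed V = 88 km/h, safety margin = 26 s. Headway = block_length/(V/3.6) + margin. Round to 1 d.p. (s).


V = 88 / 3.6 = 24.4444 m/s
Block traversal time = 2267 / 24.4444 = 92.7409 s
Headway = 92.7409 + 26
Headway = 118.7 s

118.7


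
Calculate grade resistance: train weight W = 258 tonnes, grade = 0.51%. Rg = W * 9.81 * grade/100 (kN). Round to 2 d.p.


Rg = W * 9.81 * grade / 100
Rg = 258 * 9.81 * 0.51 / 100
Rg = 2530.98 * 0.0051
Rg = 12.91 kN

12.91


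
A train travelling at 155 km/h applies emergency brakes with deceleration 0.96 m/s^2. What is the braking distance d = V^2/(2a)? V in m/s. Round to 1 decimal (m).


Convert speed: V = 155 / 3.6 = 43.0556 m/s
V^2 = 1853.7809
d = 1853.7809 / (2 * 0.96)
d = 1853.7809 / 1.92
d = 965.5 m

965.5


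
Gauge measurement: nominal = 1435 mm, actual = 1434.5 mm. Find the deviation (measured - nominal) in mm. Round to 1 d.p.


Deviation = measured - nominal
Deviation = 1434.5 - 1435
Deviation = -0.5 mm

-0.5


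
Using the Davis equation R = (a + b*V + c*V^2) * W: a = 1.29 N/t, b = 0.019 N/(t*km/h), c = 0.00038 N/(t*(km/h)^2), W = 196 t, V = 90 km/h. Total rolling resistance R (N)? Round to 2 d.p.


b*V = 0.019 * 90 = 1.71
c*V^2 = 0.00038 * 8100 = 3.078
R_per_t = 1.29 + 1.71 + 3.078 = 6.078 N/t
R_total = 6.078 * 196 = 1191.29 N

1191.29


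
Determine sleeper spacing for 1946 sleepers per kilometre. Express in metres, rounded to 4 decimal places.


Spacing = 1000 m / number of sleepers
Spacing = 1000 / 1946
Spacing = 0.5139 m

0.5139


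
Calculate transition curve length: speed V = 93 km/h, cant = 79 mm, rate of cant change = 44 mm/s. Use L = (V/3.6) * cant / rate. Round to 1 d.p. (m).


Convert speed: V = 93 / 3.6 = 25.8333 m/s
L = 25.8333 * 79 / 44
L = 2040.8333 / 44
L = 46.4 m

46.4


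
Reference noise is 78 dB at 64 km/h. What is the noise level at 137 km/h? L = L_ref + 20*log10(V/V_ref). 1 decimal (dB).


V/V_ref = 137 / 64 = 2.140625
log10(2.140625) = 0.330541
20 * 0.330541 = 6.6108
L = 78 + 6.6108 = 84.6 dB

84.6


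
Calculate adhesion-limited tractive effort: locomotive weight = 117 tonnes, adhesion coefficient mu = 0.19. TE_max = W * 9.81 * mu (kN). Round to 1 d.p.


TE_max = W * g * mu
TE_max = 117 * 9.81 * 0.19
TE_max = 1147.77 * 0.19
TE_max = 218.1 kN

218.1


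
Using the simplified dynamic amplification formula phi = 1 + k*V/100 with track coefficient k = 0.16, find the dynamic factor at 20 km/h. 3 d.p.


phi = 1 + k * V / 100
phi = 1 + 0.16 * 20 / 100
phi = 1 + 0.032
phi = 1.032

1.032


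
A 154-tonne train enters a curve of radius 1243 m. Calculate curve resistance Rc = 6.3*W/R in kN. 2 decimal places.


Rc = 6.3 * W / R
Rc = 6.3 * 154 / 1243
Rc = 970.2 / 1243
Rc = 0.78 kN

0.78


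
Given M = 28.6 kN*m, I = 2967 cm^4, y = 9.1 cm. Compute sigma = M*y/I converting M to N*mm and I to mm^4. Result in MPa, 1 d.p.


Convert units:
M = 28.6 kN*m = 28600000 N*mm
y = 9.1 cm = 91 mm
I = 2967 cm^4 = 29670000 mm^4
sigma = 28600000 * 91 / 29670000
sigma = 87.7 MPa

87.7


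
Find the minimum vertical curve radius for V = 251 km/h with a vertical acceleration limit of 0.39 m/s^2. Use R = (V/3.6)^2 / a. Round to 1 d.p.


Convert speed: V = 251 / 3.6 = 69.7222 m/s
V^2 = 4861.1883 m^2/s^2
R_v = 4861.1883 / 0.39
R_v = 12464.6 m

12464.6


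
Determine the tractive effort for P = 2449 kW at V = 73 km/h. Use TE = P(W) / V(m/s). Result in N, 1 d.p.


Convert: P = 2449 kW = 2449000 W
V = 73 / 3.6 = 20.2778 m/s
TE = 2449000 / 20.2778
TE = 120772.6 N

120772.6


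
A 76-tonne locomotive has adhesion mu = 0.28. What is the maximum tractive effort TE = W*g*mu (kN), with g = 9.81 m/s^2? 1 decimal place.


TE_max = W * g * mu
TE_max = 76 * 9.81 * 0.28
TE_max = 745.56 * 0.28
TE_max = 208.8 kN

208.8


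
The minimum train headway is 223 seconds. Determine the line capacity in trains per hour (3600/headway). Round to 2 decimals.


Capacity = 3600 / headway
Capacity = 3600 / 223
Capacity = 16.14 trains/hour

16.14


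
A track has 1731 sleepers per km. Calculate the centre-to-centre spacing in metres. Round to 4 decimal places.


Spacing = 1000 m / number of sleepers
Spacing = 1000 / 1731
Spacing = 0.5777 m

0.5777


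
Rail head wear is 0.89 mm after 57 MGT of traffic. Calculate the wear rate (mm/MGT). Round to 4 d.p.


Wear rate = total wear / cumulative tonnage
Rate = 0.89 / 57
Rate = 0.0156 mm/MGT

0.0156


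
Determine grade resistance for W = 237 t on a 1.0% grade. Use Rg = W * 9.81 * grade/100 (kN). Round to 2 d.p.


Rg = W * 9.81 * grade / 100
Rg = 237 * 9.81 * 1.0 / 100
Rg = 2324.97 * 0.01
Rg = 23.25 kN

23.25


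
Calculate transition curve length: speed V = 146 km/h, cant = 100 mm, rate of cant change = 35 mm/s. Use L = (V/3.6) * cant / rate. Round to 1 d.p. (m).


Convert speed: V = 146 / 3.6 = 40.5556 m/s
L = 40.5556 * 100 / 35
L = 4055.5556 / 35
L = 115.9 m

115.9


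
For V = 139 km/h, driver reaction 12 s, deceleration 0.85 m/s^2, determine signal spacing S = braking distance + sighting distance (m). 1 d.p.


V = 139 / 3.6 = 38.6111 m/s
Braking distance = 38.6111^2 / (2*0.85) = 876.9517 m
Sighting distance = 38.6111 * 12 = 463.3333 m
S = 876.9517 + 463.3333 = 1340.3 m

1340.3


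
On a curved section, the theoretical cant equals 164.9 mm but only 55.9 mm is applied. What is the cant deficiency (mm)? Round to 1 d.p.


Cant deficiency = equilibrium cant - actual cant
CD = 164.9 - 55.9
CD = 109.0 mm

109.0


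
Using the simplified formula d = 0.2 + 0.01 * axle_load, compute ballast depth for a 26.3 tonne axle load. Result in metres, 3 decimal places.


d = 0.2 + 0.01 * 26.3
d = 0.2 + 0.263
d = 0.463 m

0.463


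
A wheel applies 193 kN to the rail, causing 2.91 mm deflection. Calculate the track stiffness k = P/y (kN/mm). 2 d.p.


Track stiffness k = P / y
k = 193 / 2.91
k = 66.32 kN/mm

66.32


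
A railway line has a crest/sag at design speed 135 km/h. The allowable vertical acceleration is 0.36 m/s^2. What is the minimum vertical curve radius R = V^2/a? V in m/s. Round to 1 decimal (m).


Convert speed: V = 135 / 3.6 = 37.5 m/s
V^2 = 1406.25 m^2/s^2
R_v = 1406.25 / 0.36
R_v = 3906.3 m

3906.3


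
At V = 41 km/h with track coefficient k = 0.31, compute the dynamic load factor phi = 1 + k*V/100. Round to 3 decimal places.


phi = 1 + k * V / 100
phi = 1 + 0.31 * 41 / 100
phi = 1 + 0.1271
phi = 1.127

1.127


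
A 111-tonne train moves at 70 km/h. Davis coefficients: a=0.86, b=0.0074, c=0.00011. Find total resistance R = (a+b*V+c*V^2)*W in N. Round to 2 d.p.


b*V = 0.0074 * 70 = 0.518
c*V^2 = 0.00011 * 4900 = 0.539
R_per_t = 0.86 + 0.518 + 0.539 = 1.917 N/t
R_total = 1.917 * 111 = 212.79 N

212.79


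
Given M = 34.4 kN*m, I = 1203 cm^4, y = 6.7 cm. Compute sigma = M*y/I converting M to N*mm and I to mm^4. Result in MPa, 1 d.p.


Convert units:
M = 34.4 kN*m = 34400000 N*mm
y = 6.7 cm = 67 mm
I = 1203 cm^4 = 12030000 mm^4
sigma = 34400000 * 67 / 12030000
sigma = 191.6 MPa

191.6


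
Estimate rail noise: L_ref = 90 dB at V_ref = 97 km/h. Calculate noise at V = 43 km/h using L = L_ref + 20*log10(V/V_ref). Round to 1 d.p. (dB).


V/V_ref = 43 / 97 = 0.443299
log10(0.443299) = -0.353303
20 * -0.353303 = -7.0661
L = 90 + -7.0661 = 82.9 dB

82.9


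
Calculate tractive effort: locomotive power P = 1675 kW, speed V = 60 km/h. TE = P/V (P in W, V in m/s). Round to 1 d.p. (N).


Convert: P = 1675 kW = 1675000 W
V = 60 / 3.6 = 16.6667 m/s
TE = 1675000 / 16.6667
TE = 100500.0 N

100500.0


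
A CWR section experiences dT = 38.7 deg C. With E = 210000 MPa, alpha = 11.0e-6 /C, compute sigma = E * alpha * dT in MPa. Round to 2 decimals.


sigma = E * alpha * dT
sigma = 210000 * 11.0e-6 * 38.7
sigma = 2.31 * 38.7
sigma = 89.40 MPa

89.40


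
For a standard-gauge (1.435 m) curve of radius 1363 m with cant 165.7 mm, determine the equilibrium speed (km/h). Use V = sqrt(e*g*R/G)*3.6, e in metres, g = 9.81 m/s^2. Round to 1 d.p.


Convert cant: e = 165.7 mm = 0.1657 m
V_ms = sqrt(0.1657 * 9.81 * 1363 / 1.435)
V_ms = sqrt(1543.957959) = 39.2932 m/s
V = 39.2932 * 3.6 = 141.5 km/h

141.5


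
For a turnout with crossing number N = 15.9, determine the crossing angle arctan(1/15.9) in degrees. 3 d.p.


1/N = 1/15.9 = 0.062893
angle = arctan(0.062893) = 0.06281 rad
angle = 0.06281 * 180/pi = 3.599 degrees

3.599


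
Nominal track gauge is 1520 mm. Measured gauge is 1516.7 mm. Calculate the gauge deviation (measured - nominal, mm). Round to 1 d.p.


Deviation = measured - nominal
Deviation = 1516.7 - 1520
Deviation = -3.3 mm

-3.3


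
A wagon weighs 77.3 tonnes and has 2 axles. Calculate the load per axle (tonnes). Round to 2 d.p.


Load per axle = total weight / number of axles
Load = 77.3 / 2
Load = 38.65 tonnes

38.65


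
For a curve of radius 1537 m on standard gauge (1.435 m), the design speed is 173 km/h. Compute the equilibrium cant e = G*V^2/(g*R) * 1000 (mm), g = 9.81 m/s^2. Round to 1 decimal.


Convert speed: V = 173 / 3.6 = 48.0556 m/s
Apply formula: e = 1.435 * 48.0556^2 / (9.81 * 1537)
e = 1.435 * 2309.3364 / 15077.97
e = 0.219784 m = 219.8 mm

219.8


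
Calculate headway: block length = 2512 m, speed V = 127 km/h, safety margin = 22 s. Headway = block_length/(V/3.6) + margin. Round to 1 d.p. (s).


V = 127 / 3.6 = 35.2778 m/s
Block traversal time = 2512 / 35.2778 = 71.2063 s
Headway = 71.2063 + 22
Headway = 93.2 s

93.2


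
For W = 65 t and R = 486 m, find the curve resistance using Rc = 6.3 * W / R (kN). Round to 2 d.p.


Rc = 6.3 * W / R
Rc = 6.3 * 65 / 486
Rc = 409.5 / 486
Rc = 0.84 kN

0.84


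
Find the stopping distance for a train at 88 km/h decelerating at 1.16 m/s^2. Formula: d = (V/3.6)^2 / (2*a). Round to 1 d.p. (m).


Convert speed: V = 88 / 3.6 = 24.4444 m/s
V^2 = 597.5309
d = 597.5309 / (2 * 1.16)
d = 597.5309 / 2.32
d = 257.6 m

257.6


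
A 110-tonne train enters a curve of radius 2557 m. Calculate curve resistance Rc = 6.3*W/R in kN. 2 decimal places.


Rc = 6.3 * W / R
Rc = 6.3 * 110 / 2557
Rc = 693.0 / 2557
Rc = 0.27 kN

0.27


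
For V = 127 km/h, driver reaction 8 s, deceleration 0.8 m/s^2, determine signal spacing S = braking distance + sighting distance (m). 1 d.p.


V = 127 / 3.6 = 35.2778 m/s
Braking distance = 35.2778^2 / (2*0.8) = 777.826 m
Sighting distance = 35.2778 * 8 = 282.2222 m
S = 777.826 + 282.2222 = 1060.0 m

1060.0


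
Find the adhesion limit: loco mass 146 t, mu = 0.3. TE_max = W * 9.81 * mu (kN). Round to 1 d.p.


TE_max = W * g * mu
TE_max = 146 * 9.81 * 0.3
TE_max = 1432.26 * 0.3
TE_max = 429.7 kN

429.7


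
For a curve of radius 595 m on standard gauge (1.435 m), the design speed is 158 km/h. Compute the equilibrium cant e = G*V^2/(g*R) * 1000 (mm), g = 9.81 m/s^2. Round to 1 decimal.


Convert speed: V = 158 / 3.6 = 43.8889 m/s
Apply formula: e = 1.435 * 43.8889^2 / (9.81 * 595)
e = 1.435 * 1926.2346 / 5836.95
e = 0.47356 m = 473.6 mm

473.6


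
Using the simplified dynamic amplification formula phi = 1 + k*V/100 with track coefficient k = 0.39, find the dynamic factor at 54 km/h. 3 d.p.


phi = 1 + k * V / 100
phi = 1 + 0.39 * 54 / 100
phi = 1 + 0.2106
phi = 1.211

1.211


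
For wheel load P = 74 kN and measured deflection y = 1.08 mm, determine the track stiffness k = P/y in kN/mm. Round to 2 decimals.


Track stiffness k = P / y
k = 74 / 1.08
k = 68.52 kN/mm

68.52


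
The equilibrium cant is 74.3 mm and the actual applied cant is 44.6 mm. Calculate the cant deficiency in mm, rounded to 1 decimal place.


Cant deficiency = equilibrium cant - actual cant
CD = 74.3 - 44.6
CD = 29.7 mm

29.7


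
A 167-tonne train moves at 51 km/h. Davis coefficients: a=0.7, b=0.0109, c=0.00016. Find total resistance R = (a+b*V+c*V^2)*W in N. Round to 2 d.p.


b*V = 0.0109 * 51 = 0.5559
c*V^2 = 0.00016 * 2601 = 0.41616
R_per_t = 0.7 + 0.5559 + 0.41616 = 1.67206 N/t
R_total = 1.67206 * 167 = 279.23 N

279.23


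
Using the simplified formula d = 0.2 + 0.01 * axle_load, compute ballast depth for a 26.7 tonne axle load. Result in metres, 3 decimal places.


d = 0.2 + 0.01 * 26.7
d = 0.2 + 0.267
d = 0.467 m

0.467


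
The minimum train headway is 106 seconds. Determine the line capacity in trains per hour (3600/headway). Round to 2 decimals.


Capacity = 3600 / headway
Capacity = 3600 / 106
Capacity = 33.96 trains/hour

33.96


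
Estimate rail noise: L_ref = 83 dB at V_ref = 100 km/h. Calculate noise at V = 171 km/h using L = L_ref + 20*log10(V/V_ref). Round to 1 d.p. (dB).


V/V_ref = 171 / 100 = 1.71
log10(1.71) = 0.232996
20 * 0.232996 = 4.6599
L = 83 + 4.6599 = 87.7 dB

87.7


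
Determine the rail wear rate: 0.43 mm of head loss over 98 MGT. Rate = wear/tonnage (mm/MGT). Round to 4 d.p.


Wear rate = total wear / cumulative tonnage
Rate = 0.43 / 98
Rate = 0.0044 mm/MGT

0.0044


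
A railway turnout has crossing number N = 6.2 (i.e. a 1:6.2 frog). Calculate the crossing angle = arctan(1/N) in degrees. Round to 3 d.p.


1/N = 1/6.2 = 0.16129
angle = arctan(0.16129) = 0.159913 rad
angle = 0.159913 * 180/pi = 9.162 degrees

9.162


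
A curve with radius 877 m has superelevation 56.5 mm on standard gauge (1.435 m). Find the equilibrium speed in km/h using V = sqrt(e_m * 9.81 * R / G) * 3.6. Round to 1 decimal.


Convert cant: e = 56.5 mm = 0.0565 m
V_ms = sqrt(0.0565 * 9.81 * 877 / 1.435)
V_ms = sqrt(338.738958) = 18.4049 m/s
V = 18.4049 * 3.6 = 66.3 km/h

66.3


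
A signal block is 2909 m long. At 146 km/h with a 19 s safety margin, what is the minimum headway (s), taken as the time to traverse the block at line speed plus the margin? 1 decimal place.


V = 146 / 3.6 = 40.5556 m/s
Block traversal time = 2909 / 40.5556 = 71.7288 s
Headway = 71.7288 + 19
Headway = 90.7 s

90.7


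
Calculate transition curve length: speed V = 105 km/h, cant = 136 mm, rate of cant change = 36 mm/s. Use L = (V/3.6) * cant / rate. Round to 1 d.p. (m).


Convert speed: V = 105 / 3.6 = 29.1667 m/s
L = 29.1667 * 136 / 36
L = 3966.6667 / 36
L = 110.2 m

110.2


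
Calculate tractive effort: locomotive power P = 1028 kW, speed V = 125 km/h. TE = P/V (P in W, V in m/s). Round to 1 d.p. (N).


Convert: P = 1028 kW = 1028000 W
V = 125 / 3.6 = 34.7222 m/s
TE = 1028000 / 34.7222
TE = 29606.4 N

29606.4


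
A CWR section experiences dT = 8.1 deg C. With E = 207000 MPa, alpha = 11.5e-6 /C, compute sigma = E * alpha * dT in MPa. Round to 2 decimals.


sigma = E * alpha * dT
sigma = 207000 * 11.5e-6 * 8.1
sigma = 2.3805 * 8.1
sigma = 19.28 MPa

19.28


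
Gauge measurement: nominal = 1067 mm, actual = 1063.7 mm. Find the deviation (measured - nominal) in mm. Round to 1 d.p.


Deviation = measured - nominal
Deviation = 1063.7 - 1067
Deviation = -3.3 mm

-3.3


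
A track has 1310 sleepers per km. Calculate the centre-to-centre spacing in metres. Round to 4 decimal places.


Spacing = 1000 m / number of sleepers
Spacing = 1000 / 1310
Spacing = 0.7634 m

0.7634


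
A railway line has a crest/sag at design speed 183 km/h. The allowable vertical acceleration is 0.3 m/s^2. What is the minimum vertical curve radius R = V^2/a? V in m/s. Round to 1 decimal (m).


Convert speed: V = 183 / 3.6 = 50.8333 m/s
V^2 = 2584.0278 m^2/s^2
R_v = 2584.0278 / 0.3
R_v = 8613.4 m

8613.4


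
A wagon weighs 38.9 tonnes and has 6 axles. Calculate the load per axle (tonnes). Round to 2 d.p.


Load per axle = total weight / number of axles
Load = 38.9 / 6
Load = 6.48 tonnes

6.48


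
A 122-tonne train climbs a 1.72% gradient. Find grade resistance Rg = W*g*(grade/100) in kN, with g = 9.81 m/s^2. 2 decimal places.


Rg = W * 9.81 * grade / 100
Rg = 122 * 9.81 * 1.72 / 100
Rg = 1196.82 * 0.0172
Rg = 20.59 kN

20.59


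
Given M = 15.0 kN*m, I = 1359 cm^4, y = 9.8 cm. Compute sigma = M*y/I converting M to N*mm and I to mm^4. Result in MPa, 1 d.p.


Convert units:
M = 15.0 kN*m = 15000000 N*mm
y = 9.8 cm = 98 mm
I = 1359 cm^4 = 13590000 mm^4
sigma = 15000000 * 98 / 13590000
sigma = 108.2 MPa

108.2


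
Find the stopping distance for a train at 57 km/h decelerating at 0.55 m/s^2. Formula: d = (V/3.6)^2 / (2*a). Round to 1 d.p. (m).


Convert speed: V = 57 / 3.6 = 15.8333 m/s
V^2 = 250.6944
d = 250.6944 / (2 * 0.55)
d = 250.6944 / 1.1
d = 227.9 m

227.9


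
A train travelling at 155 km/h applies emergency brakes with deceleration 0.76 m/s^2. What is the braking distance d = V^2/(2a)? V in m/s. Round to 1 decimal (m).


Convert speed: V = 155 / 3.6 = 43.0556 m/s
V^2 = 1853.7809
d = 1853.7809 / (2 * 0.76)
d = 1853.7809 / 1.52
d = 1219.6 m

1219.6


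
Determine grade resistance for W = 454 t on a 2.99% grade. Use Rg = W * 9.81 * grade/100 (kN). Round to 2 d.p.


Rg = W * 9.81 * grade / 100
Rg = 454 * 9.81 * 2.99 / 100
Rg = 4453.74 * 0.0299
Rg = 133.17 kN

133.17


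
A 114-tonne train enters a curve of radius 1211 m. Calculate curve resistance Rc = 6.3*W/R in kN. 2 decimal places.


Rc = 6.3 * W / R
Rc = 6.3 * 114 / 1211
Rc = 718.2 / 1211
Rc = 0.59 kN

0.59


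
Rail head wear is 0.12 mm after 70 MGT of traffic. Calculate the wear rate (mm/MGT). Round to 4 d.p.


Wear rate = total wear / cumulative tonnage
Rate = 0.12 / 70
Rate = 0.0017 mm/MGT

0.0017


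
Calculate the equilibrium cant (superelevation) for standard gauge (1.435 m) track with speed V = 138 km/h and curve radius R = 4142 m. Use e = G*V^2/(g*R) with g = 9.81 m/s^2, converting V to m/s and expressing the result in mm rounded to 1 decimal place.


Convert speed: V = 138 / 3.6 = 38.3333 m/s
Apply formula: e = 1.435 * 38.3333^2 / (9.81 * 4142)
e = 1.435 * 1469.4444 / 40633.02
e = 0.051895 m = 51.9 mm

51.9


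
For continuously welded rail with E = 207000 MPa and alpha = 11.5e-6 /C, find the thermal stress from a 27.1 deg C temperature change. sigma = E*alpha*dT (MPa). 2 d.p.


sigma = E * alpha * dT
sigma = 207000 * 11.5e-6 * 27.1
sigma = 2.3805 * 27.1
sigma = 64.51 MPa

64.51


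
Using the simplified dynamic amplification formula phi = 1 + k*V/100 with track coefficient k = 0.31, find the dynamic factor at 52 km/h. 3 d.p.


phi = 1 + k * V / 100
phi = 1 + 0.31 * 52 / 100
phi = 1 + 0.1612
phi = 1.161

1.161


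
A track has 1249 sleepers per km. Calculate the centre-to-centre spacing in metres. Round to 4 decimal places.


Spacing = 1000 m / number of sleepers
Spacing = 1000 / 1249
Spacing = 0.8006 m

0.8006


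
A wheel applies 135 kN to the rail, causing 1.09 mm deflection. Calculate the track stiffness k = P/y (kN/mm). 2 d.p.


Track stiffness k = P / y
k = 135 / 1.09
k = 123.85 kN/mm

123.85


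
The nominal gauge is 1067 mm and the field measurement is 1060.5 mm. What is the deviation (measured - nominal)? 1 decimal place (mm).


Deviation = measured - nominal
Deviation = 1060.5 - 1067
Deviation = -6.5 mm

-6.5


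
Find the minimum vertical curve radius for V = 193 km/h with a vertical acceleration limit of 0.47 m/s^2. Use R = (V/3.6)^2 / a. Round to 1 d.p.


Convert speed: V = 193 / 3.6 = 53.6111 m/s
V^2 = 2874.1512 m^2/s^2
R_v = 2874.1512 / 0.47
R_v = 6115.2 m

6115.2


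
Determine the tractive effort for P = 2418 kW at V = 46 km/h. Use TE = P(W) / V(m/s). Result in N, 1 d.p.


Convert: P = 2418 kW = 2418000 W
V = 46 / 3.6 = 12.7778 m/s
TE = 2418000 / 12.7778
TE = 189234.8 N

189234.8


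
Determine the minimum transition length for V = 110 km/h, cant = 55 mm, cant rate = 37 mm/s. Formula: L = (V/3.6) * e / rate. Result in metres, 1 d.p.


Convert speed: V = 110 / 3.6 = 30.5556 m/s
L = 30.5556 * 55 / 37
L = 1680.5556 / 37
L = 45.4 m

45.4


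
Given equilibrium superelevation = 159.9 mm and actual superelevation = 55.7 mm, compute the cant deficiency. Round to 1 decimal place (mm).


Cant deficiency = equilibrium cant - actual cant
CD = 159.9 - 55.7
CD = 104.2 mm

104.2


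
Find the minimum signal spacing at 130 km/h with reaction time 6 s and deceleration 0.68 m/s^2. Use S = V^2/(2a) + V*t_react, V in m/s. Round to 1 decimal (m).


V = 130 / 3.6 = 36.1111 m/s
Braking distance = 36.1111^2 / (2*0.68) = 958.8326 m
Sighting distance = 36.1111 * 6 = 216.6667 m
S = 958.8326 + 216.6667 = 1175.5 m

1175.5


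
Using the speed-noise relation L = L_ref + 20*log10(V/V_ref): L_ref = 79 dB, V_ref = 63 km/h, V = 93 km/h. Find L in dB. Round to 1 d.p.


V/V_ref = 93 / 63 = 1.47619
log10(1.47619) = 0.169142
20 * 0.169142 = 3.3828
L = 79 + 3.3828 = 82.4 dB

82.4


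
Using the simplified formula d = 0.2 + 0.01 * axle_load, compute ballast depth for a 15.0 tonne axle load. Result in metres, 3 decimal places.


d = 0.2 + 0.01 * 15.0
d = 0.2 + 0.15
d = 0.350 m

0.350


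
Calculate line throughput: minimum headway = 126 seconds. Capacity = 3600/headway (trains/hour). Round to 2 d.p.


Capacity = 3600 / headway
Capacity = 3600 / 126
Capacity = 28.57 trains/hour

28.57


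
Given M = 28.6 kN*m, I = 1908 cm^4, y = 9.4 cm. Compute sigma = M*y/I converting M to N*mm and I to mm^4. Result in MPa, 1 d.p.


Convert units:
M = 28.6 kN*m = 28600000 N*mm
y = 9.4 cm = 94 mm
I = 1908 cm^4 = 19080000 mm^4
sigma = 28600000 * 94 / 19080000
sigma = 140.9 MPa

140.9


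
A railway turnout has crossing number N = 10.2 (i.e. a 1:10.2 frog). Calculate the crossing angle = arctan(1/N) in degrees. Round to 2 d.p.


1/N = 1/10.2 = 0.098039
angle = arctan(0.098039) = 0.097727 rad
angle = 0.097727 * 180/pi = 5.60 degrees

5.60


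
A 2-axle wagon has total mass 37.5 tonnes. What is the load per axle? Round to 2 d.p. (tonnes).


Load per axle = total weight / number of axles
Load = 37.5 / 2
Load = 18.75 tonnes

18.75


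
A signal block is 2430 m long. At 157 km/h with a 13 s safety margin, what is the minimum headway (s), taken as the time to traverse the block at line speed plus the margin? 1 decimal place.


V = 157 / 3.6 = 43.6111 m/s
Block traversal time = 2430 / 43.6111 = 55.7197 s
Headway = 55.7197 + 13
Headway = 68.7 s

68.7


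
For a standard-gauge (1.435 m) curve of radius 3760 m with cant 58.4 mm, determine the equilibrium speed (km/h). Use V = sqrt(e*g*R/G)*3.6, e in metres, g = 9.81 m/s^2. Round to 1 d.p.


Convert cant: e = 58.4 mm = 0.0584 m
V_ms = sqrt(0.0584 * 9.81 * 3760 / 1.435)
V_ms = sqrt(1501.128251) = 38.7444 m/s
V = 38.7444 * 3.6 = 139.5 km/h

139.5


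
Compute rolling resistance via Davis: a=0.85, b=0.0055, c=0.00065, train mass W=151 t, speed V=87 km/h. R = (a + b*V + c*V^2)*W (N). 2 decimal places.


b*V = 0.0055 * 87 = 0.4785
c*V^2 = 0.00065 * 7569 = 4.91985
R_per_t = 0.85 + 0.4785 + 4.91985 = 6.24835 N/t
R_total = 6.24835 * 151 = 943.50 N

943.50


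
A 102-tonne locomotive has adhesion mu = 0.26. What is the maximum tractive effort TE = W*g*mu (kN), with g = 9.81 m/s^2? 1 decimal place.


TE_max = W * g * mu
TE_max = 102 * 9.81 * 0.26
TE_max = 1000.62 * 0.26
TE_max = 260.2 kN

260.2


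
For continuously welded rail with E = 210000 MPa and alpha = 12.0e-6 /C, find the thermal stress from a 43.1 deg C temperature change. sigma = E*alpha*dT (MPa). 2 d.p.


sigma = E * alpha * dT
sigma = 210000 * 12.0e-6 * 43.1
sigma = 2.52 * 43.1
sigma = 108.61 MPa

108.61


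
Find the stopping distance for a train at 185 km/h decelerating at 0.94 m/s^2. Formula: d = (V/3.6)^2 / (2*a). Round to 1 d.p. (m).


Convert speed: V = 185 / 3.6 = 51.3889 m/s
V^2 = 2640.8179
d = 2640.8179 / (2 * 0.94)
d = 2640.8179 / 1.88
d = 1404.7 m

1404.7


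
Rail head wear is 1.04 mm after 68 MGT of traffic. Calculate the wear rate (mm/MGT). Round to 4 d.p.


Wear rate = total wear / cumulative tonnage
Rate = 1.04 / 68
Rate = 0.0153 mm/MGT

0.0153


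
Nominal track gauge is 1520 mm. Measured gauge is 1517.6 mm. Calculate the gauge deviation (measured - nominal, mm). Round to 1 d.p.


Deviation = measured - nominal
Deviation = 1517.6 - 1520
Deviation = -2.4 mm

-2.4


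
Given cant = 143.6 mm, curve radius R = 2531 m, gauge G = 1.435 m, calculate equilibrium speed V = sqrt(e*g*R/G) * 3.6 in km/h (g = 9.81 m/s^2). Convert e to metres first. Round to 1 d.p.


Convert cant: e = 143.6 mm = 0.1436 m
V_ms = sqrt(0.1436 * 9.81 * 2531 / 1.435)
V_ms = sqrt(2484.641252) = 49.8462 m/s
V = 49.8462 * 3.6 = 179.4 km/h

179.4


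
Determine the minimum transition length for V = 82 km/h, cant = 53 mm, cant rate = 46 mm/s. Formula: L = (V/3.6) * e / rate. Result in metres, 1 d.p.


Convert speed: V = 82 / 3.6 = 22.7778 m/s
L = 22.7778 * 53 / 46
L = 1207.2222 / 46
L = 26.2 m

26.2


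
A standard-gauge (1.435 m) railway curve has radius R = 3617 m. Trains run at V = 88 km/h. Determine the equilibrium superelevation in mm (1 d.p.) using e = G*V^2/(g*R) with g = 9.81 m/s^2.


Convert speed: V = 88 / 3.6 = 24.4444 m/s
Apply formula: e = 1.435 * 24.4444^2 / (9.81 * 3617)
e = 1.435 * 597.5309 / 35482.77
e = 0.024165 m = 24.2 mm

24.2


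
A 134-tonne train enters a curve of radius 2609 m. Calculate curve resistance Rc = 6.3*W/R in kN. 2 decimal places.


Rc = 6.3 * W / R
Rc = 6.3 * 134 / 2609
Rc = 844.2 / 2609
Rc = 0.32 kN

0.32


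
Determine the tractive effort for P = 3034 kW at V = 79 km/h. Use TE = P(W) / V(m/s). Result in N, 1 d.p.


Convert: P = 3034 kW = 3034000 W
V = 79 / 3.6 = 21.9444 m/s
TE = 3034000 / 21.9444
TE = 138258.2 N

138258.2


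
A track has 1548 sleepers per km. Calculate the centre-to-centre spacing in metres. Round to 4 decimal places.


Spacing = 1000 m / number of sleepers
Spacing = 1000 / 1548
Spacing = 0.6460 m

0.6460


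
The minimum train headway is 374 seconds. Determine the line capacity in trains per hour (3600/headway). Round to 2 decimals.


Capacity = 3600 / headway
Capacity = 3600 / 374
Capacity = 9.63 trains/hour

9.63


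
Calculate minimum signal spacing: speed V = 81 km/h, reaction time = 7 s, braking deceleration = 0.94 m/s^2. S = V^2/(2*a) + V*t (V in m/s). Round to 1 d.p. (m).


V = 81 / 3.6 = 22.5 m/s
Braking distance = 22.5^2 / (2*0.94) = 269.2819 m
Sighting distance = 22.5 * 7 = 157.5 m
S = 269.2819 + 157.5 = 426.8 m

426.8


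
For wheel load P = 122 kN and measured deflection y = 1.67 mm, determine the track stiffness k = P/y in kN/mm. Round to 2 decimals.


Track stiffness k = P / y
k = 122 / 1.67
k = 73.05 kN/mm

73.05


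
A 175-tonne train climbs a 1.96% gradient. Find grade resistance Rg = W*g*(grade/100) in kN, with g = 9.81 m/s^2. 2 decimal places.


Rg = W * 9.81 * grade / 100
Rg = 175 * 9.81 * 1.96 / 100
Rg = 1716.75 * 0.0196
Rg = 33.65 kN

33.65


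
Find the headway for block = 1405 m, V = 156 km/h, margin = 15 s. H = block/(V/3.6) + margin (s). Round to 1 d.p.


V = 156 / 3.6 = 43.3333 m/s
Block traversal time = 1405 / 43.3333 = 32.4231 s
Headway = 32.4231 + 15
Headway = 47.4 s

47.4


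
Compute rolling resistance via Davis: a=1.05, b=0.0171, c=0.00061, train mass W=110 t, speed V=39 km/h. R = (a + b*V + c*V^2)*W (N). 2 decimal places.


b*V = 0.0171 * 39 = 0.6669
c*V^2 = 0.00061 * 1521 = 0.92781
R_per_t = 1.05 + 0.6669 + 0.92781 = 2.64471 N/t
R_total = 2.64471 * 110 = 290.92 N

290.92


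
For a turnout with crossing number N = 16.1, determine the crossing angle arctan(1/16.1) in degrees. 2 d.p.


1/N = 1/16.1 = 0.062112
angle = arctan(0.062112) = 0.062032 rad
angle = 0.062032 * 180/pi = 3.55 degrees

3.55


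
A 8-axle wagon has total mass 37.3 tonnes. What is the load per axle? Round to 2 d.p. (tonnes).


Load per axle = total weight / number of axles
Load = 37.3 / 8
Load = 4.66 tonnes

4.66


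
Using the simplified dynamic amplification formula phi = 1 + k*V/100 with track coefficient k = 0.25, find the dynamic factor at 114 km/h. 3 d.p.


phi = 1 + k * V / 100
phi = 1 + 0.25 * 114 / 100
phi = 1 + 0.285
phi = 1.285

1.285


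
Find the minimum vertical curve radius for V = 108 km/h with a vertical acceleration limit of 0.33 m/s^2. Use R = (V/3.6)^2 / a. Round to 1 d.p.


Convert speed: V = 108 / 3.6 = 30.0 m/s
V^2 = 900.0 m^2/s^2
R_v = 900.0 / 0.33
R_v = 2727.3 m

2727.3


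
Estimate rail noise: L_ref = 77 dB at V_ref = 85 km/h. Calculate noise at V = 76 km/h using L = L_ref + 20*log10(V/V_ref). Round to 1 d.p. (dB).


V/V_ref = 76 / 85 = 0.894118
log10(0.894118) = -0.048605
20 * -0.048605 = -0.9721
L = 77 + -0.9721 = 76.0 dB

76.0


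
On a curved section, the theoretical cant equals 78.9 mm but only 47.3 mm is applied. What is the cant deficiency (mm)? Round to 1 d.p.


Cant deficiency = equilibrium cant - actual cant
CD = 78.9 - 47.3
CD = 31.6 mm

31.6


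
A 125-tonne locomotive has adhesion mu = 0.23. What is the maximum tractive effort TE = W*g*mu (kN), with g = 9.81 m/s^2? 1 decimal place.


TE_max = W * g * mu
TE_max = 125 * 9.81 * 0.23
TE_max = 1226.25 * 0.23
TE_max = 282.0 kN

282.0


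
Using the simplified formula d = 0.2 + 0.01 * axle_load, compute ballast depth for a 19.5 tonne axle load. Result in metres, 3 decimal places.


d = 0.2 + 0.01 * 19.5
d = 0.2 + 0.195
d = 0.395 m

0.395


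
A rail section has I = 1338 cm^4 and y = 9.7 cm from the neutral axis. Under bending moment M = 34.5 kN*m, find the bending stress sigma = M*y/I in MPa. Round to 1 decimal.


Convert units:
M = 34.5 kN*m = 34500000 N*mm
y = 9.7 cm = 97 mm
I = 1338 cm^4 = 13380000 mm^4
sigma = 34500000 * 97 / 13380000
sigma = 250.1 MPa

250.1


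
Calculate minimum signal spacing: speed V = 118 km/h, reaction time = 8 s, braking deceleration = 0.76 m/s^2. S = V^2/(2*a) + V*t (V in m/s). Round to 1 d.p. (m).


V = 118 / 3.6 = 32.7778 m/s
Braking distance = 32.7778^2 / (2*0.76) = 706.8307 m
Sighting distance = 32.7778 * 8 = 262.2222 m
S = 706.8307 + 262.2222 = 969.1 m

969.1


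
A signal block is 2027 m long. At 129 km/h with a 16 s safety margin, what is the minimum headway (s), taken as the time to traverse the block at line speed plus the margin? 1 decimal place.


V = 129 / 3.6 = 35.8333 m/s
Block traversal time = 2027 / 35.8333 = 56.5674 s
Headway = 56.5674 + 16
Headway = 72.6 s

72.6


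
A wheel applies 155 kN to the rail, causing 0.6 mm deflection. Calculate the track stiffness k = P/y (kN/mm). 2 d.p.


Track stiffness k = P / y
k = 155 / 0.6
k = 258.33 kN/mm

258.33


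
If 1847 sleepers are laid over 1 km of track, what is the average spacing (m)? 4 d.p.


Spacing = 1000 m / number of sleepers
Spacing = 1000 / 1847
Spacing = 0.5414 m

0.5414


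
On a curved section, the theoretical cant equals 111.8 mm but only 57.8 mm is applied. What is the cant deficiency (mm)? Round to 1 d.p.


Cant deficiency = equilibrium cant - actual cant
CD = 111.8 - 57.8
CD = 54.0 mm

54.0
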